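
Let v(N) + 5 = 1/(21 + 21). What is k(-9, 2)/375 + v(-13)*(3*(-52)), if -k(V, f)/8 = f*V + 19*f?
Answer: 407326/525 ≈ 775.86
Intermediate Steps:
k(V, f) = -152*f - 8*V*f (k(V, f) = -8*(f*V + 19*f) = -8*(V*f + 19*f) = -8*(19*f + V*f) = -152*f - 8*V*f)
v(N) = -209/42 (v(N) = -5 + 1/(21 + 21) = -5 + 1/42 = -209/42)
k(-9, 2)/375 + v(-13)*(3*(-52)) = -8*2*(19 - 9)/375 - 209*(-52)/14 = -8*2*10*(1/375) - 209/42*(-156) = -160*1/375 + 5434/7 = -32/75 + 5434/7 = 407326/525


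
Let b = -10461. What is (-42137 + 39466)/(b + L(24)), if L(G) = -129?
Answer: 2671/10590 ≈ 0.25222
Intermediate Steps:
(-42137 + 39466)/(b + L(24)) = (-42137 + 39466)/(-10461 - 129) = -2671/(-10590) = -2671*(-1/10590) = 2671/10590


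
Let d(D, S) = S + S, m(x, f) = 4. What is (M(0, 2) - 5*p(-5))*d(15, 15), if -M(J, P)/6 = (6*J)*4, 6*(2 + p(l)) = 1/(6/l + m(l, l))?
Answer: 4075/14 ≈ 291.07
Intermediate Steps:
p(l) = -2 + 1/(6*(4 + 6/l)) (p(l) = -2 + 1/(6*(6/l + 4)) = -2 + 1/(6*(4 + 6/l)))
M(J, P) = -144*J (M(J, P) = -6*6*J*4 = -144*J)
d(D, S) = 2*S
(M(0, 2) - 5*p(-5))*d(15, 15) = (-144*0 - 5*(-72 - 47*(-5))/(12*(3 + 2*(-5))))*(2*15) = (0 - 5*(-72 + 235)/(12*(3 - 10)))*30 = (0 - 5*163/(12*(-7)))*30 = (0 - 5*(-1)*163/(12*7))*30 = (0 - 5*(-163/84))*30 = (0 + 815/84)*30 = (815/84)*30 = 4075/14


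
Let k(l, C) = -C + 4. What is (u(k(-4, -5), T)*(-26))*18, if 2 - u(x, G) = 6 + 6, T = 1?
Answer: 4680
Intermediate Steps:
k(l, C) = 4 - C
u(x, G) = -10 (u(x, G) = 2 - (6 + 6) = 2 - 1*12 = 2 - 12 = -10)
(u(k(-4, -5), T)*(-26))*18 = -10*(-26)*18 = 260*18 = 4680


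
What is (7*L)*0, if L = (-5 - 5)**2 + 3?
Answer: 0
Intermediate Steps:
L = 103 (L = (-10)**2 + 3 = 100 + 3 = 103)
(7*L)*0 = (7*103)*0 = 721*0 = 0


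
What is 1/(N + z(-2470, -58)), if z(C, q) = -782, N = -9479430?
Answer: -1/9480212 ≈ -1.0548e-7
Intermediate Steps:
1/(N + z(-2470, -58)) = 1/(-9479430 - 782) = 1/(-9480212) = -1/9480212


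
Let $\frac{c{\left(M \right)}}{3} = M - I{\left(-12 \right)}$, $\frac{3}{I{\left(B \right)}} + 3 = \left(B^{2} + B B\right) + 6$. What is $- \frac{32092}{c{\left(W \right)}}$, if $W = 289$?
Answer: $- \frac{778231}{21024} \approx -37.016$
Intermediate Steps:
$I{\left(B \right)} = \frac{3}{3 + 2 B^{2}}$ ($I{\left(B \right)} = \frac{3}{-3 + \left(\left(B^{2} + B B\right) + 6\right)} = \frac{3}{-3 + \left(\left(B^{2} + B^{2}\right) + 6\right)} = \frac{3}{-3 + \left(2 B^{2} + 6\right)} = \frac{3}{-3 + \left(6 + 2 B^{2}\right)} = \frac{3}{3 + 2 B^{2}}$)
$c{\left(M \right)} = - \frac{3}{97} + 3 M$ ($c{\left(M \right)} = 3 \left(M - \frac{3}{3 + 2 \left(-12\right)^{2}}\right) = 3 \left(M - \frac{3}{3 + 2 \cdot 144}\right) = 3 \left(M - \frac{3}{3 + 288}\right) = 3 \left(M - \frac{3}{291}\right) = 3 \left(M - 3 \cdot \frac{1}{291}\right) = 3 \left(M - \frac{1}{97}\right) = 3 \left(- \frac{1}{97} + M\right) = - \frac{3}{97} + 3 M$)
$- \frac{32092}{c{\left(W \right)}} = - \frac{32092}{- \frac{3}{97} + 3 \cdot 289} = - \frac{32092}{- \frac{3}{97} + 867} = - \frac{32092}{\frac{84096}{97}} = \left(-32092\right) \frac{97}{84096} = - \frac{778231}{21024}$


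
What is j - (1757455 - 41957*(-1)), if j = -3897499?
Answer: -5696911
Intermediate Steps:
j - (1757455 - 41957*(-1)) = -3897499 - (1757455 - 41957*(-1)) = -3897499 - (1757455 - 1*(-41957)) = -3897499 - (1757455 + 41957) = -3897499 - 1*1799412 = -3897499 - 1799412 = -5696911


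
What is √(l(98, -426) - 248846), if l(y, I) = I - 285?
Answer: 7*I*√5093 ≈ 499.56*I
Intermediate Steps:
l(y, I) = -285 + I
√(l(98, -426) - 248846) = √((-285 - 426) - 248846) = √(-711 - 248846) = √(-249557) = 7*I*√5093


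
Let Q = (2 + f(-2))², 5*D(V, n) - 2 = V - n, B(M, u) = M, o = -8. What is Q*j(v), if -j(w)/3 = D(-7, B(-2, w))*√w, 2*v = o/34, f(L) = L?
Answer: 0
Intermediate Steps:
D(V, n) = ⅖ - n/5 + V/5 (D(V, n) = ⅖ + (V - n)/5 = ⅖ + (-n/5 + V/5) = ⅖ - n/5 + V/5)
v = -2/17 (v = (-8/34)/2 = (-8*1/34)/2 = (½)*(-4/17) = -2/17 ≈ -0.11765)
Q = 0 (Q = (2 - 2)² = 0² = 0)
j(w) = 9*√w/5 (j(w) = -3*(⅖ - ⅕*(-2) + (⅕)*(-7))*√w = -3*(⅖ + ⅖ - 7/5)*√w = -(-9)*√w/5 = 9*√w/5)
Q*j(v) = 0*(9*√(-2/17)/5) = 0*(9*(I*√34/17)/5) = 0*(9*I*√34/85) = 0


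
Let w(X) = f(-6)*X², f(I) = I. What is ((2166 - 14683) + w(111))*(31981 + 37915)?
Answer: -6042019928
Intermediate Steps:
w(X) = -6*X²
((2166 - 14683) + w(111))*(31981 + 37915) = ((2166 - 14683) - 6*111²)*(31981 + 37915) = (-12517 - 6*12321)*69896 = (-12517 - 73926)*69896 = -86443*69896 = -6042019928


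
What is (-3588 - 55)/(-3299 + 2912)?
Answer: 3643/387 ≈ 9.4134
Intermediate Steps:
(-3588 - 55)/(-3299 + 2912) = -3643/(-387) = -3643*(-1/387) = 3643/387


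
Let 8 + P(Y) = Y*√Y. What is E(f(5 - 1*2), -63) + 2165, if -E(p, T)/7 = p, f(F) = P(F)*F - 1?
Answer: 2340 - 63*√3 ≈ 2230.9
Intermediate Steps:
P(Y) = -8 + Y^(3/2) (P(Y) = -8 + Y*√Y = -8 + Y^(3/2))
f(F) = -1 + F*(-8 + F^(3/2)) (f(F) = (-8 + F^(3/2))*F - 1 = F*(-8 + F^(3/2)) - 1 = -1 + F*(-8 + F^(3/2)))
E(p, T) = -7*p
E(f(5 - 1*2), -63) + 2165 = -7*(-1 + (5 - 1*2)*(-8 + (5 - 1*2)^(3/2))) + 2165 = -7*(-1 + (5 - 2)*(-8 + (5 - 2)^(3/2))) + 2165 = -7*(-1 + 3*(-8 + 3^(3/2))) + 2165 = -7*(-1 + 3*(-8 + 3*√3)) + 2165 = -7*(-1 + (-24 + 9*√3)) + 2165 = -7*(-25 + 9*√3) + 2165 = (175 - 63*√3) + 2165 = 2340 - 63*√3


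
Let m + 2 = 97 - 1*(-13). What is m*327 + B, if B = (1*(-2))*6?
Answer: 35304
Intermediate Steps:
B = -12 (B = -2*6 = -12)
m = 108 (m = -2 + (97 - 1*(-13)) = -2 + (97 + 13) = -2 + 110 = 108)
m*327 + B = 108*327 - 12 = 35316 - 12 = 35304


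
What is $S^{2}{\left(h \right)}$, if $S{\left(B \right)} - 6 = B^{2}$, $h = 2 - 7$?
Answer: $961$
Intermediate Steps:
$h = -5$
$S{\left(B \right)} = 6 + B^{2}$
$S^{2}{\left(h \right)} = \left(6 + \left(-5\right)^{2}\right)^{2} = \left(6 + 25\right)^{2} = 31^{2} = 961$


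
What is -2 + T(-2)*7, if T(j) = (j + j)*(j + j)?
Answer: 110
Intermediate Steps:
T(j) = 4*j² (T(j) = (2*j)*(2*j) = 4*j²)
-2 + T(-2)*7 = -2 + (4*(-2)²)*7 = -2 + (4*4)*7 = -2 + 16*7 = -2 + 112 = 110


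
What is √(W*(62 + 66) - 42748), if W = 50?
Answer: 2*I*√9087 ≈ 190.65*I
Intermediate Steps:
√(W*(62 + 66) - 42748) = √(50*(62 + 66) - 42748) = √(50*128 - 42748) = √(6400 - 42748) = √(-36348) = 2*I*√9087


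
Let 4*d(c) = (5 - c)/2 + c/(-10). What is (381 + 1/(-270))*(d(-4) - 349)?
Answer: -477003553/3600 ≈ -1.3250e+5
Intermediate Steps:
d(c) = 5/8 - 3*c/20 (d(c) = ((5 - c)/2 + c/(-10))/4 = ((5 - c)*(½) + c*(-⅒))/4 = ((5/2 - c/2) - c/10)/4 = (5/2 - 3*c/5)/4 = 5/8 - 3*c/20)
(381 + 1/(-270))*(d(-4) - 349) = (381 + 1/(-270))*((5/8 - 3/20*(-4)) - 349) = (381 - 1/270)*((5/8 + ⅗) - 349) = 102869*(49/40 - 349)/270 = (102869/270)*(-13911/40) = -477003553/3600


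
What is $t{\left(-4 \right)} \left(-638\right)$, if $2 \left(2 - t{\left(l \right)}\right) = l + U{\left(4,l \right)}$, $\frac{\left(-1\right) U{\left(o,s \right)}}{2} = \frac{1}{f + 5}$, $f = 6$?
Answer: $-2610$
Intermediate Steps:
$U{\left(o,s \right)} = - \frac{2}{11}$ ($U{\left(o,s \right)} = - \frac{2}{6 + 5} = - \frac{2}{11}$)
$t{\left(l \right)} = \frac{23}{11} - \frac{l}{2}$ ($t{\left(l \right)} = 2 - \frac{l - \frac{2}{11}}{2} = 2 - \frac{- \frac{2}{11} + l}{2} = 2 - \left(- \frac{1}{11} + \frac{l}{2}\right) = \frac{23}{11} - \frac{l}{2}$)
$t{\left(-4 \right)} \left(-638\right) = \left(\frac{23}{11} - -2\right) \left(-638\right) = \left(\frac{23}{11} + 2\right) \left(-638\right) = \frac{45}{11} \left(-638\right) = -2610$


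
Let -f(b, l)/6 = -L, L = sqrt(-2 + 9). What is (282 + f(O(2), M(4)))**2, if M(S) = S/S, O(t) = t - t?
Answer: 79776 + 3384*sqrt(7) ≈ 88729.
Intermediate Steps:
O(t) = 0
M(S) = 1
L = sqrt(7) ≈ 2.6458
f(b, l) = 6*sqrt(7) (f(b, l) = -(-6)*sqrt(7) = 6*sqrt(7))
(282 + f(O(2), M(4)))**2 = (282 + 6*sqrt(7))**2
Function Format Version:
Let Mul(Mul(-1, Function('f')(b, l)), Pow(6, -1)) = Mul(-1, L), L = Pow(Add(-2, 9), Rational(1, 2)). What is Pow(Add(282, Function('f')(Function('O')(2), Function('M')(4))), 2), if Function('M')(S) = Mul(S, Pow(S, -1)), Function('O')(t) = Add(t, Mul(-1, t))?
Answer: Add(79776, Mul(3384, Pow(7, Rational(1, 2)))) ≈ 88729.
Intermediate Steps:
Function('O')(t) = 0
Function('M')(S) = 1
L = Pow(7, Rational(1, 2)) ≈ 2.6458
Function('f')(b, l) = Mul(6, Pow(7, Rational(1, 2))) (Function('f')(b, l) = Mul(-6, Mul(-1, Pow(7, Rational(1, 2)))) = Mul(6, Pow(7, Rational(1, 2))))
Pow(Add(282, Function('f')(Function('O')(2), Function('M')(4))), 2) = Pow(Add(282, Mul(6, Pow(7, Rational(1, 2)))), 2)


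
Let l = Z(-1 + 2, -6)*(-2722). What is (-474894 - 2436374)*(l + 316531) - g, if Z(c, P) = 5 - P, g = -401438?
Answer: -834336983414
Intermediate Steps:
l = -29942 (l = (5 - 1*(-6))*(-2722) = (5 + 6)*(-2722) = 11*(-2722) = -29942)
(-474894 - 2436374)*(l + 316531) - g = (-474894 - 2436374)*(-29942 + 316531) - 1*(-401438) = -2911268*286589 + 401438 = -834337384852 + 401438 = -834336983414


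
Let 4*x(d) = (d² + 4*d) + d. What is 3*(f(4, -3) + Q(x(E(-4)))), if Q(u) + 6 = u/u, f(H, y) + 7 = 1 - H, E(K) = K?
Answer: -45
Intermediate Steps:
f(H, y) = -6 - H (f(H, y) = -7 + (1 - H) = -6 - H)
x(d) = d²/4 + 5*d/4 (x(d) = ((d² + 4*d) + d)/4 = (d² + 5*d)/4 = d²/4 + 5*d/4)
Q(u) = -5 (Q(u) = -6 + u/u = -6 + 1 = -5)
3*(f(4, -3) + Q(x(E(-4)))) = 3*((-6 - 1*4) - 5) = 3*((-6 - 4) - 5) = 3*(-10 - 5) = 3*(-15) = -45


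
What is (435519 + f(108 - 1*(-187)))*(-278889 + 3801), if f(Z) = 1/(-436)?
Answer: -13058859454476/109 ≈ -1.1981e+11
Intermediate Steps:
f(Z) = -1/436
(435519 + f(108 - 1*(-187)))*(-278889 + 3801) = (435519 - 1/436)*(-278889 + 3801) = (189886283/436)*(-275088) = -13058859454476/109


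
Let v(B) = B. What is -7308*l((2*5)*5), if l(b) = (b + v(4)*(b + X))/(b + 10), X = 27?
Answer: -218022/5 ≈ -43604.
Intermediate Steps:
l(b) = (108 + 5*b)/(10 + b) (l(b) = (b + 4*(b + 27))/(b + 10) = (b + 4*(27 + b))/(10 + b) = (b + (108 + 4*b))/(10 + b) = (108 + 5*b)/(10 + b))
-7308*l((2*5)*5) = -7308*(108 + 5*((2*5)*5))/(10 + (2*5)*5) = -7308*(108 + 5*(10*5))/(10 + 10*5) = -7308*(108 + 5*50)/(10 + 50) = -7308*(108 + 250)/60 = -609*358/5 = -7308*179/30 = -218022/5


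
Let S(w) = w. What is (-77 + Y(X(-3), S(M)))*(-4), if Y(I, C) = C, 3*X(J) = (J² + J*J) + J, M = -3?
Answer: 320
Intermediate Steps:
X(J) = J/3 + 2*J²/3 (X(J) = ((J² + J*J) + J)/3 = ((J² + J²) + J)/3 = (2*J² + J)/3 = (J + 2*J²)/3 = J/3 + 2*J²/3)
(-77 + Y(X(-3), S(M)))*(-4) = (-77 - 3)*(-4) = -80*(-4) = 320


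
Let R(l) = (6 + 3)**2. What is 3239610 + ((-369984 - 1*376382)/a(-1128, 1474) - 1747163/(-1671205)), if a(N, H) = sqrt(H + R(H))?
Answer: 5414054177213/1671205 - 746366*sqrt(1555)/1555 ≈ 3.2207e+6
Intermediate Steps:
R(l) = 81 (R(l) = 9**2 = 81)
a(N, H) = sqrt(81 + H) (a(N, H) = sqrt(H + 81) = sqrt(81 + H))
3239610 + ((-369984 - 1*376382)/a(-1128, 1474) - 1747163/(-1671205)) = 3239610 + ((-369984 - 1*376382)/(sqrt(81 + 1474)) - 1747163/(-1671205)) = 3239610 + ((-369984 - 376382)/(sqrt(1555)) - 1747163*(-1/1671205)) = 3239610 + (-746366*sqrt(1555)/1555 + 1747163/1671205) = 3239610 + (1747163/1671205 - 746366*sqrt(1555)/1555) = 5414054177213/1671205 - 746366*sqrt(1555)/1555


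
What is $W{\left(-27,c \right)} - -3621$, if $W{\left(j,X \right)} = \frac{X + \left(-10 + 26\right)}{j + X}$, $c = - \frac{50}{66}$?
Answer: $\frac{3316333}{916} \approx 3620.4$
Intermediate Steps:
$c = - \frac{25}{33}$ ($c = \left(-50\right) \frac{1}{66} = - \frac{25}{33} \approx -0.75758$)
$W{\left(j,X \right)} = \frac{16 + X}{X + j}$ ($W{\left(j,X \right)} = \frac{X + 16}{X + j} = \frac{16 + X}{X + j}$)
$W{\left(-27,c \right)} - -3621 = \frac{16 - \frac{25}{33}}{- \frac{25}{33} - 27} - -3621 = \frac{1}{- \frac{916}{33}} \cdot \frac{503}{33} + 3621 = \left(- \frac{33}{916}\right) \frac{503}{33} + 3621 = - \frac{503}{916} + 3621 = \frac{3316333}{916}$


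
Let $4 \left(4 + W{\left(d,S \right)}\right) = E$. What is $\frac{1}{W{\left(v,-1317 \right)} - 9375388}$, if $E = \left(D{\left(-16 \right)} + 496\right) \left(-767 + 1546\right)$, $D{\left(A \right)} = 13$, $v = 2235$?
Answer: $- \frac{4}{37105057} \approx -1.078 \cdot 10^{-7}$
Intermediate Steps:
$E = 396511$ ($E = \left(13 + 496\right) \left(-767 + 1546\right) = 509 \cdot 779 = 396511$)
$W{\left(d,S \right)} = \frac{396495}{4}$ ($W{\left(d,S \right)} = -4 + \frac{1}{4} \cdot 396511 = -4 + \frac{396511}{4} = \frac{396495}{4}$)
$\frac{1}{W{\left(v,-1317 \right)} - 9375388} = \frac{1}{\frac{396495}{4} - 9375388} = \frac{1}{- \frac{37105057}{4}} = - \frac{4}{37105057}$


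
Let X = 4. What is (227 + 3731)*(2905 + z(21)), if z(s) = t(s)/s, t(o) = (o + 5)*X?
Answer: 241869422/21 ≈ 1.1518e+7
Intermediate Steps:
t(o) = 20 + 4*o (t(o) = (o + 5)*4 = (5 + o)*4 = 20 + 4*o)
z(s) = (20 + 4*s)/s
(227 + 3731)*(2905 + z(21)) = (227 + 3731)*(2905 + (4 + 20/21)) = 3958*(2905 + (4 + 20*(1/21))) = 3958*(2905 + (4 + 20/21)) = 3958*(2905 + 104/21) = 3958*(61109/21) = 241869422/21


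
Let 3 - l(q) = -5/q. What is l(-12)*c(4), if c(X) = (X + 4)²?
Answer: 496/3 ≈ 165.33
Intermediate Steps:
c(X) = (4 + X)²
l(q) = 3 + 5/q (l(q) = 3 - (-5)/q = 3 + 5/q)
l(-12)*c(4) = (3 + 5/(-12))*(4 + 4)² = (3 + 5*(-1/12))*8² = (3 - 5/12)*64 = (31/12)*64 = 496/3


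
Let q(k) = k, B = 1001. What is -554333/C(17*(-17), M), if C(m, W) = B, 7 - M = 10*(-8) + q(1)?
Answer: -42641/77 ≈ -553.78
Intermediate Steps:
M = 86 (M = 7 - (10*(-8) + 1) = 7 - (-80 + 1) = 7 - 1*(-79) = 7 + 79 = 86)
C(m, W) = 1001
-554333/C(17*(-17), M) = -554333/1001 = -554333*1/1001 = -42641/77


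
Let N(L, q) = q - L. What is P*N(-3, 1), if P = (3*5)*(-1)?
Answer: -60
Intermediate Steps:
P = -15 (P = 15*(-1) = -15)
P*N(-3, 1) = -15*(1 - 1*(-3)) = -15*(1 + 3) = -15*4 = -60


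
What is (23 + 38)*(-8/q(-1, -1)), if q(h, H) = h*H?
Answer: -488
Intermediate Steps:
q(h, H) = H*h
(23 + 38)*(-8/q(-1, -1)) = (23 + 38)*(-8/((-1*(-1)))) = 61*(-8/1) = 61*(-8*1) = 61*(-8) = -488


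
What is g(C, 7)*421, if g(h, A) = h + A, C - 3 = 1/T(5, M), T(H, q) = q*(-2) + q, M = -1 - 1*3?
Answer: 17261/4 ≈ 4315.3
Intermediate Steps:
M = -4 (M = -1 - 3 = -4)
T(H, q) = -q (T(H, q) = -2*q + q = -q)
C = 13/4 (C = 3 + 1/(-1*(-4)) = 3 + 1/4 = 13/4 ≈ 3.2500)
g(h, A) = A + h
g(C, 7)*421 = (7 + 13/4)*421 = (41/4)*421 = 17261/4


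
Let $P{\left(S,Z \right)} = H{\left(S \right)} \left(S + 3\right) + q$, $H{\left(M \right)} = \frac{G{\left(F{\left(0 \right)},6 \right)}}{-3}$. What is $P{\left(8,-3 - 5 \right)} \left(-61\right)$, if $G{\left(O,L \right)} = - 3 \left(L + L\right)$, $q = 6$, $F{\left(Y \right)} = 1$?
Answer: $-8418$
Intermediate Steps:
$G{\left(O,L \right)} = - 6 L$ ($G{\left(O,L \right)} = - 3 \cdot 2 L = - 6 L$)
$H{\left(M \right)} = 12$ ($H{\left(M \right)} = \frac{\left(-6\right) 6}{-3} = \left(-36\right) \left(- \frac{1}{3}\right) = 12$)
$P{\left(S,Z \right)} = 42 + 12 S$ ($P{\left(S,Z \right)} = 12 \left(S + 3\right) + 6 = 12 \left(3 + S\right) + 6 = \left(36 + 12 S\right) + 6 = 42 + 12 S$)
$P{\left(8,-3 - 5 \right)} \left(-61\right) = \left(42 + 12 \cdot 8\right) \left(-61\right) = \left(42 + 96\right) \left(-61\right) = 138 \left(-61\right) = -8418$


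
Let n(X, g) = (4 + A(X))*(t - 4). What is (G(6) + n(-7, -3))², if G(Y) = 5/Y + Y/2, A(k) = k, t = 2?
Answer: 3481/36 ≈ 96.694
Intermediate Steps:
n(X, g) = -8 - 2*X (n(X, g) = (4 + X)*(2 - 4) = (4 + X)*(-2) = -8 - 2*X)
G(Y) = Y/2 + 5/Y (G(Y) = 5/Y + Y*(½) = 5/Y + Y/2 = Y/2 + 5/Y)
(G(6) + n(-7, -3))² = (((½)*6 + 5/6) + (-8 - 2*(-7)))² = ((3 + 5*(⅙)) + (-8 + 14))² = ((3 + ⅚) + 6)² = (23/6 + 6)² = (59/6)² = 3481/36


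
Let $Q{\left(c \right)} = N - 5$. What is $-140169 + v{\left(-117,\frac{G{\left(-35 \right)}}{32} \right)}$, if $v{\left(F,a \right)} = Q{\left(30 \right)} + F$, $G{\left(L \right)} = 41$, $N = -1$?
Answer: $-140292$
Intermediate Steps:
$Q{\left(c \right)} = -6$ ($Q{\left(c \right)} = -1 - 5 = -6$)
$v{\left(F,a \right)} = -6 + F$
$-140169 + v{\left(-117,\frac{G{\left(-35 \right)}}{32} \right)} = -140169 - 123 = -140292$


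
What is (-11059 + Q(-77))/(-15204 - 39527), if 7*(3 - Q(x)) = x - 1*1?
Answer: 77314/383117 ≈ 0.20180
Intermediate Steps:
Q(x) = 22/7 - x/7 (Q(x) = 3 - (x - 1*1)/7 = 3 - (x - 1)/7 = 3 - (-1 + x)/7 = 3 + (1/7 - x/7) = 22/7 - x/7)
(-11059 + Q(-77))/(-15204 - 39527) = (-11059 + (22/7 - 1/7*(-77)))/(-15204 - 39527) = (-11059 + (22/7 + 11))/(-54731) = (-11059 + 99/7)*(-1/54731) = -77314/7*(-1/54731) = 77314/383117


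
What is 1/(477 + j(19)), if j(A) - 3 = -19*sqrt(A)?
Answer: 480/223541 + 19*sqrt(19)/223541 ≈ 0.0025177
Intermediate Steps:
j(A) = 3 - 19*sqrt(A)
1/(477 + j(19)) = 1/(477 + (3 - 19*sqrt(19))) = 1/(480 - 19*sqrt(19))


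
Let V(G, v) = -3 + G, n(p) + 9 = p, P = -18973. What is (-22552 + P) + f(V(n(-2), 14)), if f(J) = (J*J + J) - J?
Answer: -41329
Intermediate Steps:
n(p) = -9 + p
f(J) = J² (f(J) = (J² + J) - J = (J + J²) - J = J²)
(-22552 + P) + f(V(n(-2), 14)) = (-22552 - 18973) + (-3 + (-9 - 2))² = -41525 + (-3 - 11)² = -41525 + (-14)² = -41525 + 196 = -41329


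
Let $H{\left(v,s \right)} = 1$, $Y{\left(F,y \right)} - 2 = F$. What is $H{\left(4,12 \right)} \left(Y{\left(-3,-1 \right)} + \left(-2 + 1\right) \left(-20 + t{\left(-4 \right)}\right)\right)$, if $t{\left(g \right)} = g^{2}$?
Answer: $3$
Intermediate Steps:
$Y{\left(F,y \right)} = 2 + F$
$H{\left(4,12 \right)} \left(Y{\left(-3,-1 \right)} + \left(-2 + 1\right) \left(-20 + t{\left(-4 \right)}\right)\right) = 1 \left(\left(2 - 3\right) + \left(-2 + 1\right) \left(-20 + \left(-4\right)^{2}\right)\right) = 1 \left(-1 - \left(-20 + 16\right)\right) = 1 \left(-1 - -4\right) = 1 \left(-1 + 4\right) = 1 \cdot 3 = 3$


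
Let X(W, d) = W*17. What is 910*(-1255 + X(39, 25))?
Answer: -538720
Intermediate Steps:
X(W, d) = 17*W
910*(-1255 + X(39, 25)) = 910*(-1255 + 17*39) = 910*(-1255 + 663) = 910*(-592) = -538720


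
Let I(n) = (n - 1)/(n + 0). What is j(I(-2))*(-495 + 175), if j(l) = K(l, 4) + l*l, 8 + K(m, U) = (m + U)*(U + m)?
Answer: -7840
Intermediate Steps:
K(m, U) = -8 + (U + m)² (K(m, U) = -8 + (m + U)*(U + m) = -8 + (U + m)*(U + m) = -8 + (U + m)²)
I(n) = (-1 + n)/n
j(l) = -8 + l² + (4 + l)² (j(l) = (-8 + (4 + l)²) + l*l = (-8 + (4 + l)²) + l² = -8 + l² + (4 + l)²)
j(I(-2))*(-495 + 175) = (-8 + ((-1 - 2)/(-2))² + (4 + (-1 - 2)/(-2))²)*(-495 + 175) = (-8 + (-½*(-3))² + (4 - ½*(-3))²)*(-320) = (-8 + (3/2)² + (4 + 3/2)²)*(-320) = (-8 + 9/4 + (11/2)²)*(-320) = (-8 + 9/4 + 121/4)*(-320) = (49/2)*(-320) = -7840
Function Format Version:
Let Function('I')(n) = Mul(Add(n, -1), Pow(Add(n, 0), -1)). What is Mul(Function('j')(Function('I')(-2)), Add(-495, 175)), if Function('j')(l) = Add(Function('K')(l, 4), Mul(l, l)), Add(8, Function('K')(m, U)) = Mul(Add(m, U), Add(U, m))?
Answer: -7840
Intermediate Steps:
Function('K')(m, U) = Add(-8, Pow(Add(U, m), 2)) (Function('K')(m, U) = Add(-8, Mul(Add(m, U), Add(U, m))) = Add(-8, Mul(Add(U, m), Add(U, m))) = Add(-8, Pow(Add(U, m), 2)))
Function('I')(n) = Mul(Pow(n, -1), Add(-1, n)) (Function('I')(n) = Mul(Add(-1, n), Pow(n, -1)) = Mul(Pow(n, -1), Add(-1, n)))
Function('j')(l) = Add(-8, Pow(l, 2), Pow(Add(4, l), 2)) (Function('j')(l) = Add(Add(-8, Pow(Add(4, l), 2)), Mul(l, l)) = Add(Add(-8, Pow(Add(4, l), 2)), Pow(l, 2)) = Add(-8, Pow(l, 2), Pow(Add(4, l), 2)))
Mul(Function('j')(Function('I')(-2)), Add(-495, 175)) = Mul(Add(-8, Pow(Mul(Pow(-2, -1), Add(-1, -2)), 2), Pow(Add(4, Mul(Pow(-2, -1), Add(-1, -2))), 2)), Add(-495, 175)) = Mul(Add(-8, Pow(Mul(Rational(-1, 2), -3), 2), Pow(Add(4, Mul(Rational(-1, 2), -3)), 2)), -320) = Mul(Add(-8, Pow(Rational(3, 2), 2), Pow(Add(4, Rational(3, 2)), 2)), -320) = Mul(Add(-8, Rational(9, 4), Pow(Rational(11, 2), 2)), -320) = Mul(Add(-8, Rational(9, 4), Rational(121, 4)), -320) = Mul(Rational(49, 2), -320) = -7840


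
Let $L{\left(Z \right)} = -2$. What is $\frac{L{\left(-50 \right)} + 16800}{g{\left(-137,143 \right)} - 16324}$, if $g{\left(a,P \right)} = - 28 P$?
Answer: $- \frac{8399}{10164} \approx -0.82635$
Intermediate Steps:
$\frac{L{\left(-50 \right)} + 16800}{g{\left(-137,143 \right)} - 16324} = \frac{-2 + 16800}{\left(-28\right) 143 - 16324} = \frac{16798}{-4004 - 16324} = \frac{16798}{-20328} = 16798 \left(- \frac{1}{20328}\right) = - \frac{8399}{10164}$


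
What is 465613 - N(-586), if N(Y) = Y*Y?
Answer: 122217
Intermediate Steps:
N(Y) = Y²
465613 - N(-586) = 465613 - 1*(-586)² = 465613 - 1*343396 = 465613 - 343396 = 122217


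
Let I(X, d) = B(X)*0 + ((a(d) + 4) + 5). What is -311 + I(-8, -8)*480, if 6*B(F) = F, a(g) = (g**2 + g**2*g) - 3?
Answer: -212471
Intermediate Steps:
a(g) = -3 + g**2 + g**3 (a(g) = (g**2 + g**3) - 3 = -3 + g**2 + g**3)
B(F) = F/6
I(X, d) = 6 + d**2 + d**3 (I(X, d) = (X/6)*0 + (((-3 + d**2 + d**3) + 4) + 5) = 0 + ((1 + d**2 + d**3) + 5) = 0 + (6 + d**2 + d**3) = 6 + d**2 + d**3)
-311 + I(-8, -8)*480 = -311 + (6 + (-8)**2 + (-8)**3)*480 = -311 + (6 + 64 - 512)*480 = -311 - 442*480 = -311 - 212160 = -212471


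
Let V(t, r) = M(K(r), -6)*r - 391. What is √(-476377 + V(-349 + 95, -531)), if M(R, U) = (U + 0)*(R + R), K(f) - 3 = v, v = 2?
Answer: 2*I*√111227 ≈ 667.01*I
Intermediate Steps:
K(f) = 5 (K(f) = 3 + 2 = 5)
M(R, U) = 2*R*U (M(R, U) = U*(2*R) = 2*R*U)
V(t, r) = -391 - 60*r (V(t, r) = (2*5*(-6))*r - 391 = -60*r - 391 = -391 - 60*r)
√(-476377 + V(-349 + 95, -531)) = √(-476377 + (-391 - 60*(-531))) = √(-476377 + (-391 + 31860)) = √(-476377 + 31469) = √(-444908) = 2*I*√111227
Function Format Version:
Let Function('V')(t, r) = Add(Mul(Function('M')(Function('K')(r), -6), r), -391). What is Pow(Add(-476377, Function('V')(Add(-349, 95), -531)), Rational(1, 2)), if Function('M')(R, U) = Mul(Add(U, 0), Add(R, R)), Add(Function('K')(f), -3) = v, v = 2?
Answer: Mul(2, I, Pow(111227, Rational(1, 2))) ≈ Mul(667.01, I)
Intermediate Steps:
Function('K')(f) = 5 (Function('K')(f) = Add(3, 2) = 5)
Function('M')(R, U) = Mul(2, R, U) (Function('M')(R, U) = Mul(U, Mul(2, R)) = Mul(2, R, U))
Function('V')(t, r) = Add(-391, Mul(-60, r)) (Function('V')(t, r) = Add(Mul(Mul(2, 5, -6), r), -391) = Add(Mul(-60, r), -391) = Add(-391, Mul(-60, r)))
Pow(Add(-476377, Function('V')(Add(-349, 95), -531)), Rational(1, 2)) = Pow(Add(-476377, Add(-391, Mul(-60, -531))), Rational(1, 2)) = Pow(Add(-476377, Add(-391, 31860)), Rational(1, 2)) = Pow(Add(-476377, 31469), Rational(1, 2)) = Pow(-444908, Rational(1, 2)) = Mul(2, I, Pow(111227, Rational(1, 2)))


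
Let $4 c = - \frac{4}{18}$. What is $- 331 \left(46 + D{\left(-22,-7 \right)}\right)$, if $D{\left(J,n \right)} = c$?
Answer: $- \frac{273737}{18} \approx -15208.0$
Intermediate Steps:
$c = - \frac{1}{18}$ ($c = \frac{\left(-4\right) \frac{1}{18}}{4} = \frac{1}{4} \left(- \frac{2}{9}\right) = - \frac{1}{18} \approx -0.055556$)
$D{\left(J,n \right)} = - \frac{1}{18}$
$- 331 \left(46 + D{\left(-22,-7 \right)}\right) = - 331 \left(46 - \frac{1}{18}\right) = \left(-331\right) \frac{827}{18} = - \frac{273737}{18}$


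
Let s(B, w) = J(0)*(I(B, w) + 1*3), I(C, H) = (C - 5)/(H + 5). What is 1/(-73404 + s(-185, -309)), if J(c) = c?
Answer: -1/73404 ≈ -1.3623e-5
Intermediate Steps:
I(C, H) = (-5 + C)/(5 + H)
s(B, w) = 0 (s(B, w) = 0*((-5 + B)/(5 + w) + 1*3) = 0*((-5 + B)/(5 + w) + 3) = 0*(3 + (-5 + B)/(5 + w)) = 0)
1/(-73404 + s(-185, -309)) = 1/(-73404 + 0) = 1/(-73404) = -1/73404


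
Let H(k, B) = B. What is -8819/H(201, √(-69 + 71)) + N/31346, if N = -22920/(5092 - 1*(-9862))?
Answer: -5730/117187021 - 8819*√2/2 ≈ -6236.0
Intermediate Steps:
N = -11460/7477 (N = -22920/(5092 + 9862) = -22920/14954 = -22920*1/14954 = -11460/7477 ≈ -1.5327)
-8819/H(201, √(-69 + 71)) + N/31346 = -8819/√(-69 + 71) - 11460/7477/31346 = -8819*√2/2 - 11460/7477*1/31346 = -8819*√2/2 - 5730/117187021 = -5730/117187021 - 8819*√2/2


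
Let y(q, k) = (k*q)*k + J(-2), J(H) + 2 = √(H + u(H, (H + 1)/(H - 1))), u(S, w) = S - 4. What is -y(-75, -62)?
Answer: 288302 - 2*I*√2 ≈ 2.883e+5 - 2.8284*I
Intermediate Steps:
u(S, w) = -4 + S
J(H) = -2 + √(-4 + 2*H) (J(H) = -2 + √(H + (-4 + H)) = -2 + √(-4 + 2*H))
y(q, k) = -2 + q*k² + 2*I*√2 (y(q, k) = (k*q)*k + (-2 + √(-4 + 2*(-2))) = q*k² + (-2 + √(-4 - 4)) = q*k² + (-2 + √(-8)) = q*k² + (-2 + 2*I*√2) = -2 + q*k² + 2*I*√2)
-y(-75, -62) = -(-2 - 75*(-62)² + 2*I*√2) = -(-2 - 75*3844 + 2*I*√2) = -(-2 - 288300 + 2*I*√2) = -(-288302 + 2*I*√2) = 288302 - 2*I*√2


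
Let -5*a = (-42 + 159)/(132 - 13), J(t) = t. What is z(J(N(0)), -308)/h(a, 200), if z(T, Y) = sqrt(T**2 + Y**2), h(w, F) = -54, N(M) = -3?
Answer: -sqrt(94873)/54 ≈ -5.7040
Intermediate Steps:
a = -117/595 (a = -(-42 + 159)/(5*(132 - 13)) = -117/(5*119) = -1/5*117/119 = -117/595 ≈ -0.19664)
z(J(N(0)), -308)/h(a, 200) = sqrt((-3)**2 + (-308)**2)/(-54) = sqrt(9 + 94864)*(-1/54) = sqrt(94873)*(-1/54) = -sqrt(94873)/54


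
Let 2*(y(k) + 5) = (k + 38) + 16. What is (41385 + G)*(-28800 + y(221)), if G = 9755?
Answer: -1466055950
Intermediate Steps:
y(k) = 22 + k/2 (y(k) = -5 + ((k + 38) + 16)/2 = -5 + ((38 + k) + 16)/2 = -5 + (54 + k)/2 = -5 + (27 + k/2) = 22 + k/2)
(41385 + G)*(-28800 + y(221)) = (41385 + 9755)*(-28800 + (22 + (1/2)*221)) = 51140*(-28800 + (22 + 221/2)) = 51140*(-28800 + 265/2) = 51140*(-57335/2) = -1466055950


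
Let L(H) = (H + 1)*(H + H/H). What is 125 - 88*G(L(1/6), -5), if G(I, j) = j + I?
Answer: 4007/9 ≈ 445.22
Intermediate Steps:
L(H) = (1 + H)**2 (L(H) = (1 + H)*(H + 1) = (1 + H)*(1 + H) = (1 + H)**2)
G(I, j) = I + j
125 - 88*G(L(1/6), -5) = 125 - 88*((1 + (1/6)**2 + 2/6) - 5) = 125 - 88*((1 + (1/6)**2 + 2*(1/6)) - 5) = 125 - 88*((1 + 1/36 + 1/3) - 5) = 125 - 88*(49/36 - 5) = 125 - 88*(-131/36) = 125 + 2882/9 = 4007/9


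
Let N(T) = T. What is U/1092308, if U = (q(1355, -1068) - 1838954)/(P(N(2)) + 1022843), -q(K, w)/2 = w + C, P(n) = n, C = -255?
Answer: -459077/279315444065 ≈ -1.6436e-6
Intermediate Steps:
q(K, w) = 510 - 2*w (q(K, w) = -2*(w - 255) = -2*(-255 + w) = 510 - 2*w)
U = -1836308/1022845 (U = ((510 - 2*(-1068)) - 1838954)/(2 + 1022843) = ((510 + 2136) - 1838954)/1022845 = (2646 - 1838954)*(1/1022845) = -1836308*1/1022845 = -1836308/1022845 ≈ -1.7953)
U/1092308 = -1836308/1022845/1092308 = -1836308/1022845*1/1092308 = -459077/279315444065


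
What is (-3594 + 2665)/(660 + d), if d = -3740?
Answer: 929/3080 ≈ 0.30162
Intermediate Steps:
(-3594 + 2665)/(660 + d) = (-3594 + 2665)/(660 - 3740) = -929/(-3080) = -929*(-1/3080) = 929/3080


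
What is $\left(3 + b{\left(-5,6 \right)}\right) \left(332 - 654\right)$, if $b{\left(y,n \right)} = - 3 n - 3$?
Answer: $5796$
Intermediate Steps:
$b{\left(y,n \right)} = -3 - 3 n$
$\left(3 + b{\left(-5,6 \right)}\right) \left(332 - 654\right) = \left(3 - 21\right) \left(332 - 654\right) = \left(3 - 21\right) \left(-322\right) = \left(-18\right) \left(-322\right) = 5796$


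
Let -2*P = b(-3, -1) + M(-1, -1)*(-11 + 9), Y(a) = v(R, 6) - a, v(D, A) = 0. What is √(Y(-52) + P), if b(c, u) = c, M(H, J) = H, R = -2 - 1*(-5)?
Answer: √210/2 ≈ 7.2457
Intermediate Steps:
R = 3 (R = -2 + 5 = 3)
Y(a) = -a (Y(a) = 0 - a = -a)
P = ½ (P = -(-3 - (-11 + 9))/2 = -(-3 - 1*(-2))/2 = -(-3 + 2)/2 = -½*(-1) = ½ ≈ 0.50000)
√(Y(-52) + P) = √(-1*(-52) + ½) = √(52 + ½) = √(105/2) = √210/2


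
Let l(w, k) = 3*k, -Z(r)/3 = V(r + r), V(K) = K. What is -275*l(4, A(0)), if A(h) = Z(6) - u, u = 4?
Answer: 33000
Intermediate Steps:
Z(r) = -6*r (Z(r) = -3*(r + r) = -6*r)
A(h) = -40 (A(h) = -6*6 - 1*4 = -36 - 4 = -40)
-275*l(4, A(0)) = -825*(-40) = -275*(-120) = 33000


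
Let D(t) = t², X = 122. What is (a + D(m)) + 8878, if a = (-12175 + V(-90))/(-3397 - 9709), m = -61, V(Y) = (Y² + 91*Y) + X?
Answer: 165134637/13106 ≈ 12600.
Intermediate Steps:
V(Y) = 122 + Y² + 91*Y (V(Y) = (Y² + 91*Y) + 122 = 122 + Y² + 91*Y)
a = 12143/13106 (a = (-12175 + (122 + (-90)² + 91*(-90)))/(-3397 - 9709) = (-12175 + (122 + 8100 - 8190))/(-13106) = (-12175 + 32)*(-1/13106) = -12143*(-1/13106) = 12143/13106 ≈ 0.92652)
(a + D(m)) + 8878 = (12143/13106 + (-61)²) + 8878 = (12143/13106 + 3721) + 8878 = 48779569/13106 + 8878 = 165134637/13106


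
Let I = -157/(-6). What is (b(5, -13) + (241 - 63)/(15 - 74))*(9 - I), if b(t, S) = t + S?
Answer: 33475/177 ≈ 189.12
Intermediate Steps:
b(t, S) = S + t
I = 157/6 (I = -157*(-1/6) = 157/6 ≈ 26.167)
(b(5, -13) + (241 - 63)/(15 - 74))*(9 - I) = ((-13 + 5) + (241 - 63)/(15 - 74))*(9 - 1*157/6) = (-8 + 178/(-59))*(9 - 157/6) = (-8 + 178*(-1/59))*(-103/6) = (-8 - 178/59)*(-103/6) = -650/59*(-103/6) = 33475/177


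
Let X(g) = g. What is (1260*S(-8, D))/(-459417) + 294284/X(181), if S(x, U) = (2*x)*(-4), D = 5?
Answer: 6437356028/3959737 ≈ 1625.7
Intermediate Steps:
S(x, U) = -8*x
(1260*S(-8, D))/(-459417) + 294284/X(181) = (1260*(-8*(-8)))/(-459417) + 294284/181 = (1260*64)*(-1/459417) + 294284*(1/181) = 80640*(-1/459417) + 294284/181 = -3840/21877 + 294284/181 = 6437356028/3959737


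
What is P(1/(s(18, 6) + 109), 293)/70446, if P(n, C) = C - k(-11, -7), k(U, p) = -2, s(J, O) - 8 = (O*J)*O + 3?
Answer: 5/1194 ≈ 0.0041876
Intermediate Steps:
s(J, O) = 11 + J*O**2 (s(J, O) = 8 + ((O*J)*O + 3) = 8 + ((J*O)*O + 3) = 8 + (J*O**2 + 3) = 8 + (3 + J*O**2) = 11 + J*O**2)
P(n, C) = 2 + C (P(n, C) = C - 1*(-2) = C + 2 = 2 + C)
P(1/(s(18, 6) + 109), 293)/70446 = (2 + 293)/70446 = 295*(1/70446) = 5/1194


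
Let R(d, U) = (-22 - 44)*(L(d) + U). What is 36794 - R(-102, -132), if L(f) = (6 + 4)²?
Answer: 34682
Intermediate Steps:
L(f) = 100 (L(f) = 10² = 100)
R(d, U) = -6600 - 66*U (R(d, U) = (-22 - 44)*(100 + U) = -66*(100 + U) = -6600 - 66*U)
36794 - R(-102, -132) = 36794 - (-6600 - 66*(-132)) = 36794 - (-6600 + 8712) = 36794 - 1*2112 = 36794 - 2112 = 34682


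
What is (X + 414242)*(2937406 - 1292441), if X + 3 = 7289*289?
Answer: 4146561973400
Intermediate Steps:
X = 2106518 (X = -3 + 7289*289 = -3 + 2106521 = 2106518)
(X + 414242)*(2937406 - 1292441) = (2106518 + 414242)*(2937406 - 1292441) = 2520760*1644965 = 4146561973400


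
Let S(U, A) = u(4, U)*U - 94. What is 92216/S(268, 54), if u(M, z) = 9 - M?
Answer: 46108/623 ≈ 74.010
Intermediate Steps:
S(U, A) = -94 + 5*U (S(U, A) = (9 - 1*4)*U - 94 = (9 - 4)*U - 94 = 5*U - 94 = -94 + 5*U)
92216/S(268, 54) = 92216/(-94 + 5*268) = 92216/(-94 + 1340) = 92216/1246 = 92216*(1/1246) = 46108/623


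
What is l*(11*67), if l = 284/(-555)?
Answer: -209308/555 ≈ -377.13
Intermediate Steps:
l = -284/555 (l = 284*(-1/555) = -284/555 ≈ -0.51171)
l*(11*67) = -3124*67/555 = -284/555*737 = -209308/555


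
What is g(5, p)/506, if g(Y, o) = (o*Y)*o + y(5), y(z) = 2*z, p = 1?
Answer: 15/506 ≈ 0.029644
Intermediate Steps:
g(Y, o) = 10 + Y*o² (g(Y, o) = (o*Y)*o + 2*5 = (Y*o)*o + 10 = Y*o² + 10 = 10 + Y*o²)
g(5, p)/506 = (10 + 5*1²)/506 = (10 + 5*1)*(1/506) = (10 + 5)*(1/506) = 15*(1/506) = 15/506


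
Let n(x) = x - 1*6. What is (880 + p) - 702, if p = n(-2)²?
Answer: 242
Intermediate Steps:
n(x) = -6 + x (n(x) = x - 6 = -6 + x)
p = 64 (p = (-6 - 2)² = (-8)² = 64)
(880 + p) - 702 = (880 + 64) - 702 = 944 - 702 = 242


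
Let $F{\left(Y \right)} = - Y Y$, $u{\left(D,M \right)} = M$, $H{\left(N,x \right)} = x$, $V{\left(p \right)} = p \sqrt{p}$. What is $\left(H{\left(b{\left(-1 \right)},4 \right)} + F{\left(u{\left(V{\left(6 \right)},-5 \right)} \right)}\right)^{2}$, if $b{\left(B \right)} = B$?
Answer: $441$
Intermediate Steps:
$V{\left(p \right)} = p^{\frac{3}{2}}$
$F{\left(Y \right)} = - Y^{2}$
$\left(H{\left(b{\left(-1 \right)},4 \right)} + F{\left(u{\left(V{\left(6 \right)},-5 \right)} \right)}\right)^{2} = \left(4 - \left(-5\right)^{2}\right)^{2} = \left(4 - 25\right)^{2} = \left(-21\right)^{2} = 441$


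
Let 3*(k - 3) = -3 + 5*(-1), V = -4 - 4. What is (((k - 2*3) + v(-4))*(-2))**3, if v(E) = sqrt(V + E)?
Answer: -4760/27 - 4048*I*sqrt(3)/3 ≈ -176.3 - 2337.1*I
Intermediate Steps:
V = -8
k = 1/3 (k = 3 + (-3 + 5*(-1))/3 = 3 + (-3 - 5)/3 = 3 + (1/3)*(-8) = 3 - 8/3 = 1/3 ≈ 0.33333)
v(E) = sqrt(-8 + E)
(((k - 2*3) + v(-4))*(-2))**3 = (((1/3 - 2*3) + sqrt(-8 - 4))*(-2))**3 = (((1/3 - 6) + sqrt(-12))*(-2))**3 = ((-17/3 + 2*I*sqrt(3))*(-2))**3 = (34/3 - 4*I*sqrt(3))**3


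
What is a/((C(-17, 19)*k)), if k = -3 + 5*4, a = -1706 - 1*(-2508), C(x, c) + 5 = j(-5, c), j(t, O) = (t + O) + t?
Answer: 401/34 ≈ 11.794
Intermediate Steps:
j(t, O) = O + 2*t (j(t, O) = (O + t) + t = O + 2*t)
C(x, c) = -15 + c (C(x, c) = -5 + (c + 2*(-5)) = -5 + (c - 10) = -5 + (-10 + c) = -15 + c)
a = 802 (a = -1706 + 2508 = 802)
k = 17 (k = -3 + 20 = 17)
a/((C(-17, 19)*k)) = 802/(((-15 + 19)*17)) = 802/((4*17)) = 802/68 = 802*(1/68) = 401/34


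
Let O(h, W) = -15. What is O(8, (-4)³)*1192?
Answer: -17880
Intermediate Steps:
O(8, (-4)³)*1192 = -15*1192 = -17880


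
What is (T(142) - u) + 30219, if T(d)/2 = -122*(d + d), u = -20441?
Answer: -18636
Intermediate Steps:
T(d) = -488*d (T(d) = 2*(-122*(d + d)) = 2*(-244*d) = -488*d)
(T(142) - u) + 30219 = (-488*142 - 1*(-20441)) + 30219 = (-69296 + 20441) + 30219 = -48855 + 30219 = -18636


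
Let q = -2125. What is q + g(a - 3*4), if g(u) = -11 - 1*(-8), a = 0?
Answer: -2128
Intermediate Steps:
g(u) = -3 (g(u) = -11 + 8 = -3)
q + g(a - 3*4) = -2125 - 3 = -2128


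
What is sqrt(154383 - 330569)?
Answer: I*sqrt(176186) ≈ 419.75*I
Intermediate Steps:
sqrt(154383 - 330569) = sqrt(-176186) = I*sqrt(176186)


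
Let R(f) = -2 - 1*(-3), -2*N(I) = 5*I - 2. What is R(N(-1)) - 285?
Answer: -284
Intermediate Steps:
N(I) = 1 - 5*I/2 (N(I) = -(5*I - 2)/2 = -(-2 + 5*I)/2 = 1 - 5*I/2)
R(f) = 1 (R(f) = -2 + 3 = 1)
R(N(-1)) - 285 = 1 - 285 = -284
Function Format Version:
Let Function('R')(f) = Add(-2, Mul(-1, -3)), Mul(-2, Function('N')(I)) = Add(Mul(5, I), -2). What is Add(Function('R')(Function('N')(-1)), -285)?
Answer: -284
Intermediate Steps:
Function('N')(I) = Add(1, Mul(Rational(-5, 2), I)) (Function('N')(I) = Mul(Rational(-1, 2), Add(Mul(5, I), -2)) = Mul(Rational(-1, 2), Add(-2, Mul(5, I))) = Add(1, Mul(Rational(-5, 2), I)))
Function('R')(f) = 1 (Function('R')(f) = Add(-2, 3) = 1)
Add(Function('R')(Function('N')(-1)), -285) = Add(1, -285) = -284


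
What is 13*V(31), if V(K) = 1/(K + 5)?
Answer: 13/36 ≈ 0.36111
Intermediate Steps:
V(K) = 1/(5 + K)
13*V(31) = 13/(5 + 31) = 13/36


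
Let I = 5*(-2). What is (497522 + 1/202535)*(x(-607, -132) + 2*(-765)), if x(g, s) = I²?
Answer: -28818966825506/40507 ≈ -7.1146e+8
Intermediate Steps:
I = -10
x(g, s) = 100 (x(g, s) = (-10)² = 100)
(497522 + 1/202535)*(x(-607, -132) + 2*(-765)) = (497522 + 1/202535)*(100 + 2*(-765)) = (497522 + 1/202535)*(100 - 1530) = (100765618271/202535)*(-1430) = -28818966825506/40507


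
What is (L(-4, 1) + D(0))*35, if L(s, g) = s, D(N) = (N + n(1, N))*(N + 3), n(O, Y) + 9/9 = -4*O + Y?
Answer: -665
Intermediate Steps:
n(O, Y) = -1 + Y - 4*O (n(O, Y) = -1 + (-4*O + Y) = -1 + (Y - 4*O) = -1 + Y - 4*O)
D(N) = (-5 + 2*N)*(3 + N) (D(N) = (N + (-1 + N - 4*1))*(N + 3) = (N + (-1 + N - 4))*(3 + N) = (N + (-5 + N))*(3 + N) = (-5 + 2*N)*(3 + N))
(L(-4, 1) + D(0))*35 = (-4 + (-15 + 0 + 2*0²))*35 = (-4 + (-15 + 0 + 2*0))*35 = (-4 + (-15 + 0 + 0))*35 = (-4 - 15)*35 = -19*35 = -665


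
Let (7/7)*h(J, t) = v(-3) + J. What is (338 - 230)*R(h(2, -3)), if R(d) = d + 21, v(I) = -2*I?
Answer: 3132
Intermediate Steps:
h(J, t) = 6 + J (h(J, t) = -2*(-3) + J = 6 + J)
R(d) = 21 + d
(338 - 230)*R(h(2, -3)) = (338 - 230)*(21 + (6 + 2)) = 108*(21 + 8) = 108*29 = 3132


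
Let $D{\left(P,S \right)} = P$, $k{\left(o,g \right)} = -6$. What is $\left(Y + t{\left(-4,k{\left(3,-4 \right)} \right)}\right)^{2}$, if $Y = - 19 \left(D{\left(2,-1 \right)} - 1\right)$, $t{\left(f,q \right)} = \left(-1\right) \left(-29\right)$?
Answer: $100$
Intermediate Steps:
$t{\left(f,q \right)} = 29$
$Y = -19$ ($Y = - 19 \left(2 - 1\right) = \left(-19\right) 1 = -19$)
$\left(Y + t{\left(-4,k{\left(3,-4 \right)} \right)}\right)^{2} = \left(-19 + 29\right)^{2} = 10^{2} = 100$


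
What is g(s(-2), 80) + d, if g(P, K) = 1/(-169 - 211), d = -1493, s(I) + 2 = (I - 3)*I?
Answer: -567341/380 ≈ -1493.0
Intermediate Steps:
s(I) = -2 + I*(-3 + I) (s(I) = -2 + (I - 3)*I = -2 + (-3 + I)*I = -2 + I*(-3 + I))
g(P, K) = -1/380 (g(P, K) = 1/(-380) = -1/380)
g(s(-2), 80) + d = -1/380 - 1493 = -567341/380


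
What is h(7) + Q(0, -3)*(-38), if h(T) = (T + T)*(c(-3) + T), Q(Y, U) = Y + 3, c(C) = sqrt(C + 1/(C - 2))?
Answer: -16 + 56*I*sqrt(5)/5 ≈ -16.0 + 25.044*I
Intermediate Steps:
c(C) = sqrt(C + 1/(-2 + C))
Q(Y, U) = 3 + Y
h(T) = 2*T*(T + 4*I*sqrt(5)/5) (h(T) = (T + T)*(sqrt((1 - 3*(-2 - 3))/(-2 - 3)) + T) = (2*T)*(sqrt((1 - 3*(-5))/(-5)) + T) = (2*T)*(sqrt(-(1 + 15)/5) + T) = (2*T)*(sqrt(-1/5*16) + T) = (2*T)*(sqrt(-16/5) + T) = (2*T)*(4*I*sqrt(5)/5 + T) = (2*T)*(T + 4*I*sqrt(5)/5) = 2*T*(T + 4*I*sqrt(5)/5))
h(7) + Q(0, -3)*(-38) = (2/5)*7*(5*7 + 4*I*sqrt(5)) + (3 + 0)*(-38) = (2/5)*7*(35 + 4*I*sqrt(5)) + 3*(-38) = (98 + 56*I*sqrt(5)/5) - 114 = -16 + 56*I*sqrt(5)/5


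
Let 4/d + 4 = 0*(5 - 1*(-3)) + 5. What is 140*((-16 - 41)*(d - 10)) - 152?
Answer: 47728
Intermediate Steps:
d = 4 (d = 4/(-4 + (0*(5 - 1*(-3)) + 5)) = 4/(-4 + (0*(5 + 3) + 5)) = 4/(-4 + (0*8 + 5)) = 4/(-4 + (0 + 5)) = 4/(-4 + 5) = 4/1 = 4*1 = 4)
140*((-16 - 41)*(d - 10)) - 152 = 140*((-16 - 41)*(4 - 10)) - 152 = 140*(-57*(-6)) - 152 = 140*342 - 152 = 47880 - 152 = 47728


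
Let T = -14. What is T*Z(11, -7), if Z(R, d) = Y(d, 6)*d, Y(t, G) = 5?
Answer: 490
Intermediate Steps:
Z(R, d) = 5*d
T*Z(11, -7) = -70*(-7) = -14*(-35) = 490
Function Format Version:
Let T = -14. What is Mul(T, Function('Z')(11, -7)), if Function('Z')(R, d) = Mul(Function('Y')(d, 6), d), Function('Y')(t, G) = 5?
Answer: 490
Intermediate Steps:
Function('Z')(R, d) = Mul(5, d)
Mul(T, Function('Z')(11, -7)) = Mul(-14, Mul(5, -7)) = Mul(-14, -35) = 490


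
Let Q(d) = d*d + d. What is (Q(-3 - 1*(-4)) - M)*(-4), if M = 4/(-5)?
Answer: -56/5 ≈ -11.200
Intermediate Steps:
M = -4/5 (M = 4*(-1/5) = -4/5 ≈ -0.80000)
Q(d) = d + d**2 (Q(d) = d**2 + d = d + d**2)
(Q(-3 - 1*(-4)) - M)*(-4) = ((-3 - 1*(-4))*(1 + (-3 - 1*(-4))) - 1*(-4/5))*(-4) = ((-3 + 4)*(1 + (-3 + 4)) + 4/5)*(-4) = (1*(1 + 1) + 4/5)*(-4) = (1*2 + 4/5)*(-4) = (2 + 4/5)*(-4) = (14/5)*(-4) = -56/5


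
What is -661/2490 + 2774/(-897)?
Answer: -833353/248170 ≈ -3.3580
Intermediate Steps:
-661/2490 + 2774/(-897) = -661*1/2490 + 2774*(-1/897) = -661/2490 - 2774/897 = -833353/248170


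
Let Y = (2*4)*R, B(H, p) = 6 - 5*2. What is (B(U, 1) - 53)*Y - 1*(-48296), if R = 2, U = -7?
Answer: 47384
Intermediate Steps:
B(H, p) = -4 (B(H, p) = 6 - 10 = -4)
Y = 16 (Y = (2*4)*2 = 8*2 = 16)
(B(U, 1) - 53)*Y - 1*(-48296) = (-4 - 53)*16 - 1*(-48296) = -57*16 + 48296 = -912 + 48296 = 47384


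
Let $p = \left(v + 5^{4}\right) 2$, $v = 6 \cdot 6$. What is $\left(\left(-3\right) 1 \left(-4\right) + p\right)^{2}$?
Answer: $1779556$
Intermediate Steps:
$v = 36$
$p = 1322$ ($p = \left(36 + 5^{4}\right) 2 = \left(36 + 625\right) 2 = 661 \cdot 2 = 1322$)
$\left(\left(-3\right) 1 \left(-4\right) + p\right)^{2} = \left(\left(-3\right) 1 \left(-4\right) + 1322\right)^{2} = \left(\left(-3\right) \left(-4\right) + 1322\right)^{2} = \left(12 + 1322\right)^{2} = 1334^{2} = 1779556$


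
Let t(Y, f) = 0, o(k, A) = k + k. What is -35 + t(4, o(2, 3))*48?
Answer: -35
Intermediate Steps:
o(k, A) = 2*k
-35 + t(4, o(2, 3))*48 = -35 + 0*48 = -35 + 0 = -35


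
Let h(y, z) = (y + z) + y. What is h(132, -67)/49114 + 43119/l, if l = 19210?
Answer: 530382734/235869985 ≈ 2.2486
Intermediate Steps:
h(y, z) = z + 2*y
h(132, -67)/49114 + 43119/l = (-67 + 2*132)/49114 + 43119/19210 = (-67 + 264)*(1/49114) + 43119*(1/19210) = 197*(1/49114) + 43119/19210 = 197/49114 + 43119/19210 = 530382734/235869985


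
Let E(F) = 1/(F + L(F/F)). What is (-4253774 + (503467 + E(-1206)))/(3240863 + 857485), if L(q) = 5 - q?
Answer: -500874335/547357144 ≈ -0.91508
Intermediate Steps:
E(F) = 1/(4 + F) (E(F) = 1/(F + (5 - F/F)) = 1/(F + (5 - 1*1)) = 1/(F + (5 - 1)) = 1/(F + 4) = 1/(4 + F))
(-4253774 + (503467 + E(-1206)))/(3240863 + 857485) = (-4253774 + (503467 + 1/(4 - 1206)))/(3240863 + 857485) = (-4253774 + (503467 + 1/(-1202)))/4098348 = (-4253774 + (503467 - 1/1202))*(1/4098348) = (-4253774 + 605167333/1202)*(1/4098348) = -4507869015/1202*1/4098348 = -500874335/547357144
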